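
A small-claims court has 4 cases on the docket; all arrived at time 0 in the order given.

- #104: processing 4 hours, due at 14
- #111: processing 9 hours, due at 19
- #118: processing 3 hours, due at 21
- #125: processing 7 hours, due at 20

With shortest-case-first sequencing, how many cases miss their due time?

1

SPT (increasing processing time): #118 #104 #125 #111.
#118: 0→3, due 21, tardiness 0
#104: 3→7, due 14, tardiness 0
#125: 7→14, due 20, tardiness 0
#111: 14→23, due 19, tardiness 4
Late cases: 1.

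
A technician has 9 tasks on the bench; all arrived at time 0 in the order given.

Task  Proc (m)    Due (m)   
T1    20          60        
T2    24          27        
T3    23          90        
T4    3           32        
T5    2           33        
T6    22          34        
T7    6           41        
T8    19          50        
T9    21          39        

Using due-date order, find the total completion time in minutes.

EDD (increasing due date): T2 T4 T5 T6 T9 T7 T8 T1 T3.
T2: 0→24
T4: 24→27
T5: 27→29
T6: 29→51
T9: 51→72
T7: 72→78
T8: 78→97
T1: 97→117
T3: 117→140
Sum = 24+27+29+51+72+78+97+117+140 = 635.

635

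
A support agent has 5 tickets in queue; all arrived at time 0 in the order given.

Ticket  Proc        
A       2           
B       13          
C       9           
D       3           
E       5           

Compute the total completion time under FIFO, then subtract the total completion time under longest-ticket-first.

FIFO (arrival order): A B C D E.
A: 0→2
B: 2→15
C: 15→24
D: 24→27
E: 27→32
Sum = 2+15+24+27+32 = 100.
LPT (decreasing processing time): B C E D A.
B: 0→13
C: 13→22
E: 22→27
D: 27→30
A: 30→32
Sum = 13+22+27+30+32 = 124.
Difference = 100 − 124 = -24.

-24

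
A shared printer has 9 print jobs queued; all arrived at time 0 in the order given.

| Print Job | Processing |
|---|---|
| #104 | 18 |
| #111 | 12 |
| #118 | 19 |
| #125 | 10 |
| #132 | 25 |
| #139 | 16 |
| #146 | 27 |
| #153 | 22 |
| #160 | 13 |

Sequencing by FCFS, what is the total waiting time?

FIFO (arrival order): #104 #111 #118 #125 #132 #139 #146 #153 #160.
#104: waits 0, runs 0→18
#111: waits 18, runs 18→30
#118: waits 30, runs 30→49
#125: waits 49, runs 49→59
#132: waits 59, runs 59→84
#139: waits 84, runs 84→100
#146: waits 100, runs 100→127
#153: waits 127, runs 127→149
#160: waits 149, runs 149→162
Sum = 0+18+30+49+59+84+100+127+149 = 616.

616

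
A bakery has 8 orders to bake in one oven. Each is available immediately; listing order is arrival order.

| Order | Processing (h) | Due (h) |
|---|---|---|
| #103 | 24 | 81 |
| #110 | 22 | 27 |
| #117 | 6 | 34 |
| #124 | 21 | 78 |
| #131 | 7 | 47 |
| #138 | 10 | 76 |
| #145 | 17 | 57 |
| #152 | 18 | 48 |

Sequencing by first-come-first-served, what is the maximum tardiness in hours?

77

FIFO (arrival order): #103 #110 #117 #124 #131 #138 #145 #152.
#103: 0→24, due 81, tardiness 0
#110: 24→46, due 27, tardiness 19
#117: 46→52, due 34, tardiness 18
#124: 52→73, due 78, tardiness 0
#131: 73→80, due 47, tardiness 33
#138: 80→90, due 76, tardiness 14
#145: 90→107, due 57, tardiness 50
#152: 107→125, due 48, tardiness 77
Maximum = 77.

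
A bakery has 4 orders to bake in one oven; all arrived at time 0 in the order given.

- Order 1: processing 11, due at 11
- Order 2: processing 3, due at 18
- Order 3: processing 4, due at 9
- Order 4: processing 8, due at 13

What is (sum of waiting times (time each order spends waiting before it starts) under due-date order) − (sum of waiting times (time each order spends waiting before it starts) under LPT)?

EDD (increasing due date): Order 3 Order 1 Order 4 Order 2.
Order 3: waits 0, runs 0→4
Order 1: waits 4, runs 4→15
Order 4: waits 15, runs 15→23
Order 2: waits 23, runs 23→26
Sum = 0+4+15+23 = 42.
LPT (decreasing processing time): Order 1 Order 4 Order 3 Order 2.
Order 1: waits 0, runs 0→11
Order 4: waits 11, runs 11→19
Order 3: waits 19, runs 19→23
Order 2: waits 23, runs 23→26
Sum = 0+11+19+23 = 53.
Difference = 42 − 53 = -11.

-11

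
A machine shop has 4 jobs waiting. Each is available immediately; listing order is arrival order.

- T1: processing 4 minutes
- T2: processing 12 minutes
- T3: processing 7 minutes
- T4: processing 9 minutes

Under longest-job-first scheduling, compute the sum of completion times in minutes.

LPT (decreasing processing time): T2 T4 T3 T1.
T2: 0→12
T4: 12→21
T3: 21→28
T1: 28→32
Sum = 12+21+28+32 = 93.

93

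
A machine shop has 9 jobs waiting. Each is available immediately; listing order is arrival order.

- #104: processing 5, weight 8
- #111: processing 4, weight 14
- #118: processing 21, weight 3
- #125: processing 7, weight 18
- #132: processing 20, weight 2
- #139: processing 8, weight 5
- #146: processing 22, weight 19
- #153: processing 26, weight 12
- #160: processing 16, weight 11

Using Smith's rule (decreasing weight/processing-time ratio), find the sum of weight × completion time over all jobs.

3649

WSPT (decreasing weight/processing-time ratio): #111 #125 #104 #146 #160 #139 #153 #118 #132.
#111: finishes 4, weight 14, w·C = 56
#125: finishes 11, weight 18, w·C = 198
#104: finishes 16, weight 8, w·C = 128
#146: finishes 38, weight 19, w·C = 722
#160: finishes 54, weight 11, w·C = 594
#139: finishes 62, weight 5, w·C = 310
#153: finishes 88, weight 12, w·C = 1056
#118: finishes 109, weight 3, w·C = 327
#132: finishes 129, weight 2, w·C = 258
Sum = 56+198+128+722+594+310+1056+327+258 = 3649.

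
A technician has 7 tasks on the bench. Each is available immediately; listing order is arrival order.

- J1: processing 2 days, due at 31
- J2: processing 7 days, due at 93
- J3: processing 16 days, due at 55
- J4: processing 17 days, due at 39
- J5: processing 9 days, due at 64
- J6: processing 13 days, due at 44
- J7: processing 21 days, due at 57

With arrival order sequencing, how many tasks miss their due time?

FIFO (arrival order): J1 J2 J3 J4 J5 J6 J7.
J1: 0→2, due 31, tardiness 0
J2: 2→9, due 93, tardiness 0
J3: 9→25, due 55, tardiness 0
J4: 25→42, due 39, tardiness 3
J5: 42→51, due 64, tardiness 0
J6: 51→64, due 44, tardiness 20
J7: 64→85, due 57, tardiness 28
Late tasks: 3.

3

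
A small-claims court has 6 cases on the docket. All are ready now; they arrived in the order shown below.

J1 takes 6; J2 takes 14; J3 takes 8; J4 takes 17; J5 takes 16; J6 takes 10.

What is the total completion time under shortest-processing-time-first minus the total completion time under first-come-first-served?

SPT (increasing processing time): J1 J3 J6 J2 J5 J4.
J1: 0→6
J3: 6→14
J6: 14→24
J2: 24→38
J5: 38→54
J4: 54→71
Sum = 6+14+24+38+54+71 = 207.
FIFO (arrival order): J1 J2 J3 J4 J5 J6.
J1: 0→6
J2: 6→20
J3: 20→28
J4: 28→45
J5: 45→61
J6: 61→71
Sum = 6+20+28+45+61+71 = 231.
Difference = 207 − 231 = -24.

-24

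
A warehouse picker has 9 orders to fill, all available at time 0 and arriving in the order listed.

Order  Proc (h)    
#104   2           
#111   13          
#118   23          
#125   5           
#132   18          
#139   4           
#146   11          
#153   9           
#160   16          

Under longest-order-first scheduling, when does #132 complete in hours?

41

LPT (decreasing processing time): #118 #132 #160 #111 #146 #153 #125 #139 #104.
#118: 0→23
#132: 23→41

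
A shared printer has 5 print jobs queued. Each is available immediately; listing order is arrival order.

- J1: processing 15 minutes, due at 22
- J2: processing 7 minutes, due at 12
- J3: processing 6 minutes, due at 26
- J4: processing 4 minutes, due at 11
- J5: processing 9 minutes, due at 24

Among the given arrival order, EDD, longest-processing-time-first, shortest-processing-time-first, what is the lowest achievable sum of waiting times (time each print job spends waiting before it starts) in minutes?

57

FIFO (arrival order): J1 J2 J3 J4 J5.
J1: waits 0, runs 0→15
J2: waits 15, runs 15→22
J3: waits 22, runs 22→28
J4: waits 28, runs 28→32
J5: waits 32, runs 32→41
Sum = 0+15+22+28+32 = 97.
EDD (increasing due date): J4 J2 J1 J5 J3.
J4: waits 0, runs 0→4
J2: waits 4, runs 4→11
J1: waits 11, runs 11→26
J5: waits 26, runs 26→35
J3: waits 35, runs 35→41
Sum = 0+4+11+26+35 = 76.
LPT (decreasing processing time): J1 J5 J2 J3 J4.
J1: waits 0, runs 0→15
J5: waits 15, runs 15→24
J2: waits 24, runs 24→31
J3: waits 31, runs 31→37
J4: waits 37, runs 37→41
Sum = 0+15+24+31+37 = 107.
SPT (increasing processing time): J4 J3 J2 J5 J1.
J4: waits 0, runs 0→4
J3: waits 4, runs 4→10
J2: waits 10, runs 10→17
J5: waits 17, runs 17→26
J1: waits 26, runs 26→41
Sum = 0+4+10+17+26 = 57.
FIFO 97, EDD 76, LPT 107, SPT 57 → minimum 57.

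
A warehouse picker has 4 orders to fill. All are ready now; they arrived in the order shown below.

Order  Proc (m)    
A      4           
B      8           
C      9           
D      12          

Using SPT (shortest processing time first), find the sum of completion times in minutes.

SPT (increasing processing time): A B C D.
A: 0→4
B: 4→12
C: 12→21
D: 21→33
Sum = 4+12+21+33 = 70.

70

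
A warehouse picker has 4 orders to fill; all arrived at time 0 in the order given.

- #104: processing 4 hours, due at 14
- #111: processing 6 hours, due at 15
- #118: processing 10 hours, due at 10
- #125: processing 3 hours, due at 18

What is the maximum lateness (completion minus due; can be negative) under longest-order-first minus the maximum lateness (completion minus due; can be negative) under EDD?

1

LPT (decreasing processing time): #118 #111 #104 #125.
#118: 0→10, due 10, lateness 0
#111: 10→16, due 15, lateness 1
#104: 16→20, due 14, lateness 6
#125: 20→23, due 18, lateness 5
Maximum = 6.
EDD (increasing due date): #118 #104 #111 #125.
#118: 0→10, due 10, lateness 0
#104: 10→14, due 14, lateness 0
#111: 14→20, due 15, lateness 5
#125: 20→23, due 18, lateness 5
Maximum = 5.
Difference = 6 − 5 = 1.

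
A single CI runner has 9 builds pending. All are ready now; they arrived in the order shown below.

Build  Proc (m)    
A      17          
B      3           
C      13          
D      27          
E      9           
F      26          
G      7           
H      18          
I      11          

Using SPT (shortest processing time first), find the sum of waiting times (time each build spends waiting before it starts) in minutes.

SPT (increasing processing time): B G E I C A H F D.
B: waits 0, runs 0→3
G: waits 3, runs 3→10
E: waits 10, runs 10→19
I: waits 19, runs 19→30
C: waits 30, runs 30→43
A: waits 43, runs 43→60
H: waits 60, runs 60→78
F: waits 78, runs 78→104
D: waits 104, runs 104→131
Sum = 0+3+10+19+30+43+60+78+104 = 347.

347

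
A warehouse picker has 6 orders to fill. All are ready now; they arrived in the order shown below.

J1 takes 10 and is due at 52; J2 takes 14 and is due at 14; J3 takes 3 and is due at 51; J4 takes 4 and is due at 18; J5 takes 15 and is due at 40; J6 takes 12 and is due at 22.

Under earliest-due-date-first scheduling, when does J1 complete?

58

EDD (increasing due date): J2 J4 J6 J5 J3 J1.
J2: 0→14
J4: 14→18
J6: 18→30
J5: 30→45
J3: 45→48
J1: 48→58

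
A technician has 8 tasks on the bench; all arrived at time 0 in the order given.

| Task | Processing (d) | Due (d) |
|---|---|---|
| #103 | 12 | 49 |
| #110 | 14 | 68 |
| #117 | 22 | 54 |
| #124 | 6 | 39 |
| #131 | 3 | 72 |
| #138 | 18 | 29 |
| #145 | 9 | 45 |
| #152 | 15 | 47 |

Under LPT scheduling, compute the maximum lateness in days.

57

LPT (decreasing processing time): #117 #138 #152 #110 #103 #145 #124 #131.
#117: 0→22, due 54, lateness -32
#138: 22→40, due 29, lateness 11
#152: 40→55, due 47, lateness 8
#110: 55→69, due 68, lateness 1
#103: 69→81, due 49, lateness 32
#145: 81→90, due 45, lateness 45
#124: 90→96, due 39, lateness 57
#131: 96→99, due 72, lateness 27
Maximum = 57.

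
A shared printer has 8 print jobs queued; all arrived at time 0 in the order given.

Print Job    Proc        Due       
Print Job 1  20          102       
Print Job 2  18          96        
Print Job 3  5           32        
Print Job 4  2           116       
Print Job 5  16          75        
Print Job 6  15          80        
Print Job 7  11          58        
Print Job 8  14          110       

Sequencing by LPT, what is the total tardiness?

LPT (decreasing processing time): Print Job 1 Print Job 2 Print Job 5 Print Job 6 Print Job 8 Print Job 7 Print Job 3 Print Job 4.
Print Job 1: 0→20, due 102, tardiness 0
Print Job 2: 20→38, due 96, tardiness 0
Print Job 5: 38→54, due 75, tardiness 0
Print Job 6: 54→69, due 80, tardiness 0
Print Job 8: 69→83, due 110, tardiness 0
Print Job 7: 83→94, due 58, tardiness 36
Print Job 3: 94→99, due 32, tardiness 67
Print Job 4: 99→101, due 116, tardiness 0
Sum = 0+0+0+0+0+36+67+0 = 103.

103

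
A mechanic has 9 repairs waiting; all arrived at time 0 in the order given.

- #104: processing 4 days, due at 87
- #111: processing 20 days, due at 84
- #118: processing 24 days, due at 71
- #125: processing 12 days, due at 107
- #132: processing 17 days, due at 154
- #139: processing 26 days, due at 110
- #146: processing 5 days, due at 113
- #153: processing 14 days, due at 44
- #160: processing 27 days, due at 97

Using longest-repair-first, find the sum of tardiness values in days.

LPT (decreasing processing time): #160 #139 #118 #111 #132 #153 #125 #146 #104.
#160: 0→27, due 97, tardiness 0
#139: 27→53, due 110, tardiness 0
#118: 53→77, due 71, tardiness 6
#111: 77→97, due 84, tardiness 13
#132: 97→114, due 154, tardiness 0
#153: 114→128, due 44, tardiness 84
#125: 128→140, due 107, tardiness 33
#146: 140→145, due 113, tardiness 32
#104: 145→149, due 87, tardiness 62
Sum = 0+0+6+13+0+84+33+32+62 = 230.

230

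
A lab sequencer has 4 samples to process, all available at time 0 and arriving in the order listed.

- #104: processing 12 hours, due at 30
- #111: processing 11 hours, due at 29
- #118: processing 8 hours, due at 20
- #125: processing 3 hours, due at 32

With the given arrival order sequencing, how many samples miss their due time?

2

FIFO (arrival order): #104 #111 #118 #125.
#104: 0→12, due 30, tardiness 0
#111: 12→23, due 29, tardiness 0
#118: 23→31, due 20, tardiness 11
#125: 31→34, due 32, tardiness 2
Late samples: 2.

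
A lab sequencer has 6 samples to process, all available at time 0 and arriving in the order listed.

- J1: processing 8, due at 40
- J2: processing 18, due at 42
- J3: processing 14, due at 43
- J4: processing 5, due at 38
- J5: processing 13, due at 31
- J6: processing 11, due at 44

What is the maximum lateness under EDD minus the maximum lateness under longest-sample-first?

EDD (increasing due date): J5 J4 J1 J2 J3 J6.
J5: 0→13, due 31, lateness -18
J4: 13→18, due 38, lateness -20
J1: 18→26, due 40, lateness -14
J2: 26→44, due 42, lateness 2
J3: 44→58, due 43, lateness 15
J6: 58→69, due 44, lateness 25
Maximum = 25.
LPT (decreasing processing time): J2 J3 J5 J6 J1 J4.
J2: 0→18, due 42, lateness -24
J3: 18→32, due 43, lateness -11
J5: 32→45, due 31, lateness 14
J6: 45→56, due 44, lateness 12
J1: 56→64, due 40, lateness 24
J4: 64→69, due 38, lateness 31
Maximum = 31.
Difference = 25 − 31 = -6.

-6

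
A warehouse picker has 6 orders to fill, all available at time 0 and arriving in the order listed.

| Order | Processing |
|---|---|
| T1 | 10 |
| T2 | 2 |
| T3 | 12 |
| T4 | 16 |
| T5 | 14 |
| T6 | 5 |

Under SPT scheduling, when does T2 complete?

2

SPT (increasing processing time): T2 T6 T1 T3 T5 T4.
T2: 0→2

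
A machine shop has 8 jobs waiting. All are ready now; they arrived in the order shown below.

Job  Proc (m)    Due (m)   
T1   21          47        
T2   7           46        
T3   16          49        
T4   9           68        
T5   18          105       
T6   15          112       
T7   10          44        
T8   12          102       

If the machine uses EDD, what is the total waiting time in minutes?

EDD (increasing due date): T7 T2 T1 T3 T4 T8 T5 T6.
T7: waits 0, runs 0→10
T2: waits 10, runs 10→17
T1: waits 17, runs 17→38
T3: waits 38, runs 38→54
T4: waits 54, runs 54→63
T8: waits 63, runs 63→75
T5: waits 75, runs 75→93
T6: waits 93, runs 93→108
Sum = 0+10+17+38+54+63+75+93 = 350.

350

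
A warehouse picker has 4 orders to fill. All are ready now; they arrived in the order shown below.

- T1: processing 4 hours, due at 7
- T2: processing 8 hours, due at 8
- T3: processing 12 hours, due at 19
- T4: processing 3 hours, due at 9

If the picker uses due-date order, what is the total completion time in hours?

EDD (increasing due date): T1 T2 T4 T3.
T1: 0→4
T2: 4→12
T4: 12→15
T3: 15→27
Sum = 4+12+15+27 = 58.

58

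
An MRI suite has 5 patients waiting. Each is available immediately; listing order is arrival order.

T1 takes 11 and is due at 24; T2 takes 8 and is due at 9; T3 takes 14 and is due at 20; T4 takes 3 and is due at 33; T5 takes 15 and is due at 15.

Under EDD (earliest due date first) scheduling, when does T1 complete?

EDD (increasing due date): T2 T5 T3 T1 T4.
T2: 0→8
T5: 8→23
T3: 23→37
T1: 37→48

48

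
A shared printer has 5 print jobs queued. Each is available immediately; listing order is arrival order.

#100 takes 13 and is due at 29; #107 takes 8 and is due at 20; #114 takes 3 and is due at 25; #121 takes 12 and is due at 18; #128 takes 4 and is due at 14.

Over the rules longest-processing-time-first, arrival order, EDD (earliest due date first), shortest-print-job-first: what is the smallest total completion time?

LPT (decreasing processing time): #100 #121 #107 #128 #114.
#100: 0→13
#121: 13→25
#107: 25→33
#128: 33→37
#114: 37→40
Sum = 13+25+33+37+40 = 148.
FIFO (arrival order): #100 #107 #114 #121 #128.
#100: 0→13
#107: 13→21
#114: 21→24
#121: 24→36
#128: 36→40
Sum = 13+21+24+36+40 = 134.
EDD (increasing due date): #128 #121 #107 #114 #100.
#128: 0→4
#121: 4→16
#107: 16→24
#114: 24→27
#100: 27→40
Sum = 4+16+24+27+40 = 111.
SPT (increasing processing time): #114 #128 #107 #121 #100.
#114: 0→3
#128: 3→7
#107: 7→15
#121: 15→27
#100: 27→40
Sum = 3+7+15+27+40 = 92.
LPT 148, FIFO 134, EDD 111, SPT 92 → minimum 92.

92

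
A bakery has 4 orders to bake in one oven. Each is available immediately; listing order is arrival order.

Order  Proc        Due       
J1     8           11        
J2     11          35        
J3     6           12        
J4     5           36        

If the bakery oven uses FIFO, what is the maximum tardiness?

FIFO (arrival order): J1 J2 J3 J4.
J1: 0→8, due 11, tardiness 0
J2: 8→19, due 35, tardiness 0
J3: 19→25, due 12, tardiness 13
J4: 25→30, due 36, tardiness 0
Maximum = 13.

13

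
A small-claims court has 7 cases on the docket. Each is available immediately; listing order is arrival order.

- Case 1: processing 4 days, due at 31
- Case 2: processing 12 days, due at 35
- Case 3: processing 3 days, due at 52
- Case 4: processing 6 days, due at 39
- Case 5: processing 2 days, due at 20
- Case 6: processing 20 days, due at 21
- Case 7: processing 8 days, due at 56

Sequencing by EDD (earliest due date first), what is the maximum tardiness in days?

5

EDD (increasing due date): Case 5 Case 6 Case 1 Case 2 Case 4 Case 3 Case 7.
Case 5: 0→2, due 20, tardiness 0
Case 6: 2→22, due 21, tardiness 1
Case 1: 22→26, due 31, tardiness 0
Case 2: 26→38, due 35, tardiness 3
Case 4: 38→44, due 39, tardiness 5
Case 3: 44→47, due 52, tardiness 0
Case 7: 47→55, due 56, tardiness 0
Maximum = 5.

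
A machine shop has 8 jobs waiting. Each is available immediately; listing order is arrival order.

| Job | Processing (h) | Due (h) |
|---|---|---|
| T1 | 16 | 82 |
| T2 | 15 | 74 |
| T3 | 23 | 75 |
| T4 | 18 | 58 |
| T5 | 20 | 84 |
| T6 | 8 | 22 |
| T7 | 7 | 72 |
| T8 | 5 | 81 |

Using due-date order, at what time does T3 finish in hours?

EDD (increasing due date): T6 T4 T7 T2 T3 T8 T1 T5.
T6: 0→8
T4: 8→26
T7: 26→33
T2: 33→48
T3: 48→71

71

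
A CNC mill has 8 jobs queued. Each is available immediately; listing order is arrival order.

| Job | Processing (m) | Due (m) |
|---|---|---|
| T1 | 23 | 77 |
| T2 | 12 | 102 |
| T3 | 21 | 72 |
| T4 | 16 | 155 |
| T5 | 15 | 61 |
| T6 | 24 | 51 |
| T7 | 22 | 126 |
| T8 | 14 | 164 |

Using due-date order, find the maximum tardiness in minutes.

EDD (increasing due date): T6 T5 T3 T1 T2 T7 T4 T8.
T6: 0→24, due 51, tardiness 0
T5: 24→39, due 61, tardiness 0
T3: 39→60, due 72, tardiness 0
T1: 60→83, due 77, tardiness 6
T2: 83→95, due 102, tardiness 0
T7: 95→117, due 126, tardiness 0
T4: 117→133, due 155, tardiness 0
T8: 133→147, due 164, tardiness 0
Maximum = 6.

6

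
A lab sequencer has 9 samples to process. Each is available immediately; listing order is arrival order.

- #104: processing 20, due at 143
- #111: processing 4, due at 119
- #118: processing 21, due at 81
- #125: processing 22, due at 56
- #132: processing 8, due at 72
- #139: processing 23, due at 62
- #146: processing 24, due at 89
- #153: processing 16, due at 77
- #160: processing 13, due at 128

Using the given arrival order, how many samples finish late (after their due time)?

FIFO (arrival order): #104 #111 #118 #125 #132 #139 #146 #153 #160.
#104: 0→20, due 143, tardiness 0
#111: 20→24, due 119, tardiness 0
#118: 24→45, due 81, tardiness 0
#125: 45→67, due 56, tardiness 11
#132: 67→75, due 72, tardiness 3
#139: 75→98, due 62, tardiness 36
#146: 98→122, due 89, tardiness 33
#153: 122→138, due 77, tardiness 61
#160: 138→151, due 128, tardiness 23
Late samples: 6.

6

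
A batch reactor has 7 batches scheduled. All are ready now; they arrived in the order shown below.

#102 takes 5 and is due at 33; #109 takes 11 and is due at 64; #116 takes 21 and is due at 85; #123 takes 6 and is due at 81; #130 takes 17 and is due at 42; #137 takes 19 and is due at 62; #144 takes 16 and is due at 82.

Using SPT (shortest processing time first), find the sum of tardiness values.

35

SPT (increasing processing time): #102 #123 #109 #144 #130 #137 #116.
#102: 0→5, due 33, tardiness 0
#123: 5→11, due 81, tardiness 0
#109: 11→22, due 64, tardiness 0
#144: 22→38, due 82, tardiness 0
#130: 38→55, due 42, tardiness 13
#137: 55→74, due 62, tardiness 12
#116: 74→95, due 85, tardiness 10
Sum = 0+0+0+0+13+12+10 = 35.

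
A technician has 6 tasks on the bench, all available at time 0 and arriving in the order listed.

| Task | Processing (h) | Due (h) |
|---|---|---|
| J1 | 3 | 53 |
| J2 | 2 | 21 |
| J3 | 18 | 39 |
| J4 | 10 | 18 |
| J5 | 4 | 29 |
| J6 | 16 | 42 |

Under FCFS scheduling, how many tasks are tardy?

FIFO (arrival order): J1 J2 J3 J4 J5 J6.
J1: 0→3, due 53, tardiness 0
J2: 3→5, due 21, tardiness 0
J3: 5→23, due 39, tardiness 0
J4: 23→33, due 18, tardiness 15
J5: 33→37, due 29, tardiness 8
J6: 37→53, due 42, tardiness 11
Late tasks: 3.

3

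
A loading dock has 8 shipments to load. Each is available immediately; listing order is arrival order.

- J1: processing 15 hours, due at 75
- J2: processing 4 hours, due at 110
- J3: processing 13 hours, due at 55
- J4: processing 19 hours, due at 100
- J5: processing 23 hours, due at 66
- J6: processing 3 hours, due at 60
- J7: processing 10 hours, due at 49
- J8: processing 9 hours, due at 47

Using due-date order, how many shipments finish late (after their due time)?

EDD (increasing due date): J8 J7 J3 J6 J5 J1 J4 J2.
J8: 0→9, due 47, tardiness 0
J7: 9→19, due 49, tardiness 0
J3: 19→32, due 55, tardiness 0
J6: 32→35, due 60, tardiness 0
J5: 35→58, due 66, tardiness 0
J1: 58→73, due 75, tardiness 0
J4: 73→92, due 100, tardiness 0
J2: 92→96, due 110, tardiness 0
Late shipments: 0.

0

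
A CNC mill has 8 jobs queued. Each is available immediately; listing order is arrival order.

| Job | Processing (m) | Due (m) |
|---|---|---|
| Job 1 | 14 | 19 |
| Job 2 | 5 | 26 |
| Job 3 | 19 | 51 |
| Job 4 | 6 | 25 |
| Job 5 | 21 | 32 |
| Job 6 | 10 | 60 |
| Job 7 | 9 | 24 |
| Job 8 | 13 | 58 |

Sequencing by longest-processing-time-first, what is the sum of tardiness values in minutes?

261

LPT (decreasing processing time): Job 5 Job 3 Job 1 Job 8 Job 6 Job 7 Job 4 Job 2.
Job 5: 0→21, due 32, tardiness 0
Job 3: 21→40, due 51, tardiness 0
Job 1: 40→54, due 19, tardiness 35
Job 8: 54→67, due 58, tardiness 9
Job 6: 67→77, due 60, tardiness 17
Job 7: 77→86, due 24, tardiness 62
Job 4: 86→92, due 25, tardiness 67
Job 2: 92→97, due 26, tardiness 71
Sum = 0+0+35+9+17+62+67+71 = 261.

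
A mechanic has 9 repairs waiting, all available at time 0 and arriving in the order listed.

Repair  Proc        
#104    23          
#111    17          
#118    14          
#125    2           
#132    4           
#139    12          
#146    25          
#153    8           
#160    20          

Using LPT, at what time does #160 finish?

LPT (decreasing processing time): #146 #104 #160 #111 #118 #139 #153 #132 #125.
#146: 0→25
#104: 25→48
#160: 48→68

68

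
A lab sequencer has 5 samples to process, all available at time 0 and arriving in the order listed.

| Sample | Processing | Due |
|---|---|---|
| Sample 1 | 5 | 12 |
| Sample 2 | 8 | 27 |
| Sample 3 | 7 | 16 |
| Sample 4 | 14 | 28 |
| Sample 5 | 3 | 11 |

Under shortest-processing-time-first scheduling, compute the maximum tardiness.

9

SPT (increasing processing time): Sample 5 Sample 1 Sample 3 Sample 2 Sample 4.
Sample 5: 0→3, due 11, tardiness 0
Sample 1: 3→8, due 12, tardiness 0
Sample 3: 8→15, due 16, tardiness 0
Sample 2: 15→23, due 27, tardiness 0
Sample 4: 23→37, due 28, tardiness 9
Maximum = 9.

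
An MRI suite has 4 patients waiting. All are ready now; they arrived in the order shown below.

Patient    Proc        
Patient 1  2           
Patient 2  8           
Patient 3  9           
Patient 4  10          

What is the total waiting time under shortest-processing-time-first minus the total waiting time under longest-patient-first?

SPT (increasing processing time): Patient 1 Patient 2 Patient 3 Patient 4.
Patient 1: waits 0, runs 0→2
Patient 2: waits 2, runs 2→10
Patient 3: waits 10, runs 10→19
Patient 4: waits 19, runs 19→29
Sum = 0+2+10+19 = 31.
LPT (decreasing processing time): Patient 4 Patient 3 Patient 2 Patient 1.
Patient 4: waits 0, runs 0→10
Patient 3: waits 10, runs 10→19
Patient 2: waits 19, runs 19→27
Patient 1: waits 27, runs 27→29
Sum = 0+10+19+27 = 56.
Difference = 31 − 56 = -25.

-25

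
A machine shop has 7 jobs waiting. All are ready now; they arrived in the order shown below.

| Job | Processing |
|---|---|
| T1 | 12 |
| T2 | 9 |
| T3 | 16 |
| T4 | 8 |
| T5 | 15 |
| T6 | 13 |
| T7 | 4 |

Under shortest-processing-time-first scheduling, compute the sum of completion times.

SPT (increasing processing time): T7 T4 T2 T1 T6 T5 T3.
T7: 0→4
T4: 4→12
T2: 12→21
T1: 21→33
T6: 33→46
T5: 46→61
T3: 61→77
Sum = 4+12+21+33+46+61+77 = 254.

254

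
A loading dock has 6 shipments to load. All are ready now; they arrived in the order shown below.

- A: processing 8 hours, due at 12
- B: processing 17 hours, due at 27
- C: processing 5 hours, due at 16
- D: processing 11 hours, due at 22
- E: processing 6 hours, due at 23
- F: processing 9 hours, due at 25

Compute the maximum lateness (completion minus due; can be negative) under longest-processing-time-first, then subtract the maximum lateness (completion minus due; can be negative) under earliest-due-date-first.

LPT (decreasing processing time): B D F A E C.
B: 0→17, due 27, lateness -10
D: 17→28, due 22, lateness 6
F: 28→37, due 25, lateness 12
A: 37→45, due 12, lateness 33
E: 45→51, due 23, lateness 28
C: 51→56, due 16, lateness 40
Maximum = 40.
EDD (increasing due date): A C D E F B.
A: 0→8, due 12, lateness -4
C: 8→13, due 16, lateness -3
D: 13→24, due 22, lateness 2
E: 24→30, due 23, lateness 7
F: 30→39, due 25, lateness 14
B: 39→56, due 27, lateness 29
Maximum = 29.
Difference = 40 − 29 = 11.

11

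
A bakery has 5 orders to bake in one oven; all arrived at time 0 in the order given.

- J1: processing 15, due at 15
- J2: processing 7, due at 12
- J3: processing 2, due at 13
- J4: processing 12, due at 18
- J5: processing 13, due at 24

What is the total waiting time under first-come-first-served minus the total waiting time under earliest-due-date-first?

FIFO (arrival order): J1 J2 J3 J4 J5.
J1: waits 0, runs 0→15
J2: waits 15, runs 15→22
J3: waits 22, runs 22→24
J4: waits 24, runs 24→36
J5: waits 36, runs 36→49
Sum = 0+15+22+24+36 = 97.
EDD (increasing due date): J2 J3 J1 J4 J5.
J2: waits 0, runs 0→7
J3: waits 7, runs 7→9
J1: waits 9, runs 9→24
J4: waits 24, runs 24→36
J5: waits 36, runs 36→49
Sum = 0+7+9+24+36 = 76.
Difference = 97 − 76 = 21.

21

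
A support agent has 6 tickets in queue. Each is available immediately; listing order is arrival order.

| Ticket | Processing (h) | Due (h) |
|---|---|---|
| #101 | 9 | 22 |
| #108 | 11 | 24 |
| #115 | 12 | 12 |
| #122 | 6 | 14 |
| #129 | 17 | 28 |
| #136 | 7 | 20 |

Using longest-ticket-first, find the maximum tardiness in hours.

48

LPT (decreasing processing time): #129 #115 #108 #101 #136 #122.
#129: 0→17, due 28, tardiness 0
#115: 17→29, due 12, tardiness 17
#108: 29→40, due 24, tardiness 16
#101: 40→49, due 22, tardiness 27
#136: 49→56, due 20, tardiness 36
#122: 56→62, due 14, tardiness 48
Maximum = 48.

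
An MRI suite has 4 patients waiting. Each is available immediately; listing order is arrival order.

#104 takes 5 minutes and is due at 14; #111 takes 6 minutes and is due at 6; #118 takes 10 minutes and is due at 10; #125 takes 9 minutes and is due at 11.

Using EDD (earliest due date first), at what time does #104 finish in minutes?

EDD (increasing due date): #111 #118 #125 #104.
#111: 0→6
#118: 6→16
#125: 16→25
#104: 25→30

30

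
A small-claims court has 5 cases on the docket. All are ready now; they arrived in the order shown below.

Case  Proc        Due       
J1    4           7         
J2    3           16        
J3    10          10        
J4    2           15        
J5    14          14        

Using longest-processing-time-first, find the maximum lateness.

LPT (decreasing processing time): J5 J3 J1 J2 J4.
J5: 0→14, due 14, lateness 0
J3: 14→24, due 10, lateness 14
J1: 24→28, due 7, lateness 21
J2: 28→31, due 16, lateness 15
J4: 31→33, due 15, lateness 18
Maximum = 21.

21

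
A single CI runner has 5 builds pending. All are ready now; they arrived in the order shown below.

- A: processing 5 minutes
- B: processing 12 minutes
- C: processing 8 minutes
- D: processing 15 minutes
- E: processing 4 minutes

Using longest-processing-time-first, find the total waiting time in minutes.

LPT (decreasing processing time): D B C A E.
D: waits 0, runs 0→15
B: waits 15, runs 15→27
C: waits 27, runs 27→35
A: waits 35, runs 35→40
E: waits 40, runs 40→44
Sum = 0+15+27+35+40 = 117.

117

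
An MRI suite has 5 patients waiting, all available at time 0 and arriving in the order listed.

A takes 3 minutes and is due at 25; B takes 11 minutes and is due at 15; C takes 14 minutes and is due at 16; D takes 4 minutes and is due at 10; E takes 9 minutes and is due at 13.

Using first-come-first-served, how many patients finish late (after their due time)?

3

FIFO (arrival order): A B C D E.
A: 0→3, due 25, tardiness 0
B: 3→14, due 15, tardiness 0
C: 14→28, due 16, tardiness 12
D: 28→32, due 10, tardiness 22
E: 32→41, due 13, tardiness 28
Late patients: 3.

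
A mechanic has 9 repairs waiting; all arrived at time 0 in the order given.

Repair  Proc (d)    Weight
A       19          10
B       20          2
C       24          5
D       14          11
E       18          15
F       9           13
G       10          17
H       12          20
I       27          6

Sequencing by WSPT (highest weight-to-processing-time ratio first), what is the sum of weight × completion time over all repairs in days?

4886

WSPT (decreasing weight/processing-time ratio): G H F E D A I C B.
G: finishes 10, weight 17, w·C = 170
H: finishes 22, weight 20, w·C = 440
F: finishes 31, weight 13, w·C = 403
E: finishes 49, weight 15, w·C = 735
D: finishes 63, weight 11, w·C = 693
A: finishes 82, weight 10, w·C = 820
I: finishes 109, weight 6, w·C = 654
C: finishes 133, weight 5, w·C = 665
B: finishes 153, weight 2, w·C = 306
Sum = 170+440+403+735+693+820+654+665+306 = 4886.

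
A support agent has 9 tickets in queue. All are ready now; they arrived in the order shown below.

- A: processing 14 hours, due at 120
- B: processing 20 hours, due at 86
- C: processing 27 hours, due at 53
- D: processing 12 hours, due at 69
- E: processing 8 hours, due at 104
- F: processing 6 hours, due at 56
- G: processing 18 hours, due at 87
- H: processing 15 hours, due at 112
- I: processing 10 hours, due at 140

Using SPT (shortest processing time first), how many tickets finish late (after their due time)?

2

SPT (increasing processing time): F E I D A H G B C.
F: 0→6, due 56, tardiness 0
E: 6→14, due 104, tardiness 0
I: 14→24, due 140, tardiness 0
D: 24→36, due 69, tardiness 0
A: 36→50, due 120, tardiness 0
H: 50→65, due 112, tardiness 0
G: 65→83, due 87, tardiness 0
B: 83→103, due 86, tardiness 17
C: 103→130, due 53, tardiness 77
Late tickets: 2.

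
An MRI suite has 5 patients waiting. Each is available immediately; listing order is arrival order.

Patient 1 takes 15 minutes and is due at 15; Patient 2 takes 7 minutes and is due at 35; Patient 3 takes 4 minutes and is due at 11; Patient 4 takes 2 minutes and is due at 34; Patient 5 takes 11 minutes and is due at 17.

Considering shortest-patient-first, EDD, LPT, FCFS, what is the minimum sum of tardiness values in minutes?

21

SPT (increasing processing time): Patient 4 Patient 3 Patient 2 Patient 5 Patient 1.
Patient 4: 0→2, due 34, tardiness 0
Patient 3: 2→6, due 11, tardiness 0
Patient 2: 6→13, due 35, tardiness 0
Patient 5: 13→24, due 17, tardiness 7
Patient 1: 24→39, due 15, tardiness 24
Sum = 0+0+0+7+24 = 31.
EDD (increasing due date): Patient 3 Patient 1 Patient 5 Patient 4 Patient 2.
Patient 3: 0→4, due 11, tardiness 0
Patient 1: 4→19, due 15, tardiness 4
Patient 5: 19→30, due 17, tardiness 13
Patient 4: 30→32, due 34, tardiness 0
Patient 2: 32→39, due 35, tardiness 4
Sum = 0+4+13+0+4 = 21.
LPT (decreasing processing time): Patient 1 Patient 5 Patient 2 Patient 3 Patient 4.
Patient 1: 0→15, due 15, tardiness 0
Patient 5: 15→26, due 17, tardiness 9
Patient 2: 26→33, due 35, tardiness 0
Patient 3: 33→37, due 11, tardiness 26
Patient 4: 37→39, due 34, tardiness 5
Sum = 0+9+0+26+5 = 40.
FIFO (arrival order): Patient 1 Patient 2 Patient 3 Patient 4 Patient 5.
Patient 1: 0→15, due 15, tardiness 0
Patient 2: 15→22, due 35, tardiness 0
Patient 3: 22→26, due 11, tardiness 15
Patient 4: 26→28, due 34, tardiness 0
Patient 5: 28→39, due 17, tardiness 22
Sum = 0+0+15+0+22 = 37.
SPT 31, EDD 21, LPT 40, FIFO 37 → minimum 21.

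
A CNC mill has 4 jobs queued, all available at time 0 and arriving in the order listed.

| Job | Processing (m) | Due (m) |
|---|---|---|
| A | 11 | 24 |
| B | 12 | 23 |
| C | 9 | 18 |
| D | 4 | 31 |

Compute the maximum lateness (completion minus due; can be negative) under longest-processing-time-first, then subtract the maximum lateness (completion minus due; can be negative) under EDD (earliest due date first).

LPT (decreasing processing time): B A C D.
B: 0→12, due 23, lateness -11
A: 12→23, due 24, lateness -1
C: 23→32, due 18, lateness 14
D: 32→36, due 31, lateness 5
Maximum = 14.
EDD (increasing due date): C B A D.
C: 0→9, due 18, lateness -9
B: 9→21, due 23, lateness -2
A: 21→32, due 24, lateness 8
D: 32→36, due 31, lateness 5
Maximum = 8.
Difference = 14 − 8 = 6.

6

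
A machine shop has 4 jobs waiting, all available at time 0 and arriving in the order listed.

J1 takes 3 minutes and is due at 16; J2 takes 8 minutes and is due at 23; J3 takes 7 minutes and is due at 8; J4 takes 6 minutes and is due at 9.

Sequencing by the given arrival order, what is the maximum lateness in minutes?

FIFO (arrival order): J1 J2 J3 J4.
J1: 0→3, due 16, lateness -13
J2: 3→11, due 23, lateness -12
J3: 11→18, due 8, lateness 10
J4: 18→24, due 9, lateness 15
Maximum = 15.

15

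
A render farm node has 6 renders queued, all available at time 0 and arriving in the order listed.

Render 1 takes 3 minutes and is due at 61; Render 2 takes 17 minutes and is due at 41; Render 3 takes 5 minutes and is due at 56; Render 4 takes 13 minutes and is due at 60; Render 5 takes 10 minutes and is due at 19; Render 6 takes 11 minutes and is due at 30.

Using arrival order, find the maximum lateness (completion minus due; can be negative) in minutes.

29

FIFO (arrival order): Render 1 Render 2 Render 3 Render 4 Render 5 Render 6.
Render 1: 0→3, due 61, lateness -58
Render 2: 3→20, due 41, lateness -21
Render 3: 20→25, due 56, lateness -31
Render 4: 25→38, due 60, lateness -22
Render 5: 38→48, due 19, lateness 29
Render 6: 48→59, due 30, lateness 29
Maximum = 29.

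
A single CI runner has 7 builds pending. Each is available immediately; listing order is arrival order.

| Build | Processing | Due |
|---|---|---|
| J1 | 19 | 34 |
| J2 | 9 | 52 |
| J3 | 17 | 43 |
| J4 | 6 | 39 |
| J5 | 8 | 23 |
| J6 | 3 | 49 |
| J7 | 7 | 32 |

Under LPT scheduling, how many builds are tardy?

4

LPT (decreasing processing time): J1 J3 J2 J5 J7 J4 J6.
J1: 0→19, due 34, tardiness 0
J3: 19→36, due 43, tardiness 0
J2: 36→45, due 52, tardiness 0
J5: 45→53, due 23, tardiness 30
J7: 53→60, due 32, tardiness 28
J4: 60→66, due 39, tardiness 27
J6: 66→69, due 49, tardiness 20
Late builds: 4.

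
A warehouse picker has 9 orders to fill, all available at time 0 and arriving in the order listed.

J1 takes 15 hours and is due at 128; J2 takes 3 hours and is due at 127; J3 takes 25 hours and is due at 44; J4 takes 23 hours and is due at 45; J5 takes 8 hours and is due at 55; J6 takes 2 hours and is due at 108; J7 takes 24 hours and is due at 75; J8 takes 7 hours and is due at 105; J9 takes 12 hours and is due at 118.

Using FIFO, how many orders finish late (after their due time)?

FIFO (arrival order): J1 J2 J3 J4 J5 J6 J7 J8 J9.
J1: 0→15, due 128, tardiness 0
J2: 15→18, due 127, tardiness 0
J3: 18→43, due 44, tardiness 0
J4: 43→66, due 45, tardiness 21
J5: 66→74, due 55, tardiness 19
J6: 74→76, due 108, tardiness 0
J7: 76→100, due 75, tardiness 25
J8: 100→107, due 105, tardiness 2
J9: 107→119, due 118, tardiness 1
Late orders: 5.

5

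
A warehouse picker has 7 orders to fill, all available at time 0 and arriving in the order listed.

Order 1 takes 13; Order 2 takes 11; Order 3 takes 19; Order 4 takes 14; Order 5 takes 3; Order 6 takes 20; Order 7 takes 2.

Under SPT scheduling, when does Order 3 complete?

SPT (increasing processing time): Order 7 Order 5 Order 2 Order 1 Order 4 Order 3 Order 6.
Order 7: 0→2
Order 5: 2→5
Order 2: 5→16
Order 1: 16→29
Order 4: 29→43
Order 3: 43→62

62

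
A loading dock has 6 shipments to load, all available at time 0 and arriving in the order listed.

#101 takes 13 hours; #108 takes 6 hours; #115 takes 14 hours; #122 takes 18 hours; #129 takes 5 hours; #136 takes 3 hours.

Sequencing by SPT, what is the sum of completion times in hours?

SPT (increasing processing time): #136 #129 #108 #101 #115 #122.
#136: 0→3
#129: 3→8
#108: 8→14
#101: 14→27
#115: 27→41
#122: 41→59
Sum = 3+8+14+27+41+59 = 152.

152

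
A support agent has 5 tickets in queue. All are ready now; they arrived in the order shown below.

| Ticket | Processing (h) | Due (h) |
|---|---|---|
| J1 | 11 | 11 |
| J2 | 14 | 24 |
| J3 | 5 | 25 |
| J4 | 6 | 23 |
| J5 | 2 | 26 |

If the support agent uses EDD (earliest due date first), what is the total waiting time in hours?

95

EDD (increasing due date): J1 J4 J2 J3 J5.
J1: waits 0, runs 0→11
J4: waits 11, runs 11→17
J2: waits 17, runs 17→31
J3: waits 31, runs 31→36
J5: waits 36, runs 36→38
Sum = 0+11+17+31+36 = 95.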